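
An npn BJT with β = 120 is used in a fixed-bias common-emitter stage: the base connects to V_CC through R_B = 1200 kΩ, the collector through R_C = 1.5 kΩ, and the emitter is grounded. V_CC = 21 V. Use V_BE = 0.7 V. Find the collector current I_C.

Base loop: V_CC = I_B·R_B + V_BE, so I_B = (21 − 0.7)/1200 kΩ = 0.0169 mA.
In the active region I_C = β·I_B = 120 × 0.0169 = 2.03 mA.
Collector loop: V_CE = V_CC − I_C·R_C = 21 − 2.03×1.5 = 18 V.
Since V_CE = 18 V > V_CE(sat) ≈ 0.2 V, the transistor is in the active region as assumed.

I_C ≈ 2 mA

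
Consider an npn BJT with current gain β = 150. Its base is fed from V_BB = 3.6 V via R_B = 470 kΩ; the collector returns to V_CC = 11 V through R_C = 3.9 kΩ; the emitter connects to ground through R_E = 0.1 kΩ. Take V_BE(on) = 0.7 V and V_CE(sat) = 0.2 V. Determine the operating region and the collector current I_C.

Assume active. Base-emitter loop: I_B = (V_BB − V_BE)/(R_B + (β+1)R_E) = (3.6 − 0.7)/(470 + 151×0.1) = 0.00598 mA.
I_C = β·I_B = 150×0.00598 = 0.897 mA.
V_CE = V_CC − I_C·R_C − I_E·R_E = 11 − 0.897×3.9 − 0.903×0.1 = 7.41 V > V_CE(sat), so the active-region assumption holds.

active; I_C ≈ 0.9 mA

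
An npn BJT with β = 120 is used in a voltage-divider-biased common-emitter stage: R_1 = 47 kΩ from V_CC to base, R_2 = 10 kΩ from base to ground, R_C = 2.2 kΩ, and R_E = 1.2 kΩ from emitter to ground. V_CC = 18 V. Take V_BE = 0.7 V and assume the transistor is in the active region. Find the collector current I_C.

Thevenize the base divider: V_Th = V_CC·R_2/(R_1+R_2) = 18×10/57 = 3.16 V, R_Th = R_1‖R_2 = 8.25 kΩ.
Base-emitter loop: V_Th = I_B·R_Th + V_BE + (β+1)I_B·R_E, so I_B = (3.16 − 0.7) / (8.25 + 121×1.2) = 0.016 mA.
I_C = β·I_B = 120×0.016 = 1.92 mA, and I_E = (β+1)I_B = 1.94 mA.
V_CE = V_CC − I_C·R_C − I_E·R_E = 18 − 1.92×2.2 − 1.94×1.2 = 11.4 V.
V_CE = 11.4 V > 0.2 V confirms active-region operation.

I_C ≈ 1.9 mA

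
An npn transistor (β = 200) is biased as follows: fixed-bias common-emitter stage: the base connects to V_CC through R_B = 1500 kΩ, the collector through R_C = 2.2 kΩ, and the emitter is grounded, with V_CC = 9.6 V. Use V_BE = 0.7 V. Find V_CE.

V_CE ≈ 7 V

Base loop: V_CC = I_B·R_B + V_BE, so I_B = (9.6 − 0.7)/1500 kΩ = 0.00593 mA.
In the active region I_C = β·I_B = 200 × 0.00593 = 1.19 mA.
Collector loop: V_CE = V_CC − I_C·R_C = 9.6 − 1.19×2.2 = 6.99 V.
Since V_CE = 6.99 V > V_CE(sat) ≈ 0.2 V, the transistor is in the active region as assumed.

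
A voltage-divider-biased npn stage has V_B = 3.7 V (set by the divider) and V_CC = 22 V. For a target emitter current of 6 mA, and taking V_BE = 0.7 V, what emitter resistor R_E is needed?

V_E = V_B − V_BE = 3.7 − 0.7 = 3 V.
R_E = V_E / I_E = 3 / 6 = 0.5 kΩ.

R_E ≈ 0.5 kΩ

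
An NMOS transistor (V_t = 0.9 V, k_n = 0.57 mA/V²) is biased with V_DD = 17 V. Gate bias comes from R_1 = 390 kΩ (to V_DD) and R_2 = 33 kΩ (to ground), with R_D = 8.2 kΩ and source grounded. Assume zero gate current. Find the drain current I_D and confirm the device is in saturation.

I_D ≈ 0.052 mA

V_G = V_DD·R_2/(R_1+R_2) = 17×33/423 = 1.33 V. With the source grounded, V_GS = V_G = 1.33 V.
Assume saturation: I_D = (k_n/2)(V_GS − V_t)² = (0.57/2)×(1.33 − 0.9)² = 0.285×0.426² = 0.0518 mA.
V_DS = V_DD − I_D·R_D = 17 − 0.0518×8.2 = 16.6 V.
Saturation requires V_DS ≥ V_GS − V_t = 0.426 V; 16.6 ≥ 0.426 ✓.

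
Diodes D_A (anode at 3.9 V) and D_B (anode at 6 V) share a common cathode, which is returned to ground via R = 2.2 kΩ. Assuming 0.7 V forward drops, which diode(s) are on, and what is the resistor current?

Only D_B conducts; I_R ≈ 2.4 mA

Assume both conduct. Then node N would need to be at both 3.9−0.7 = 3.2 V and 6−0.7 = 5.3 V, which is impossible.
Assume only D_B conducts: V_N = 6 − 0.7 = 5.3 V, so I_R = 5.3/2.2 = 2.41 mA.
Check D_A: its anode-to-cathode voltage is 3.9 − 5.3 = -1.4 V < 0.7 V, so it is off. The assumption is consistent.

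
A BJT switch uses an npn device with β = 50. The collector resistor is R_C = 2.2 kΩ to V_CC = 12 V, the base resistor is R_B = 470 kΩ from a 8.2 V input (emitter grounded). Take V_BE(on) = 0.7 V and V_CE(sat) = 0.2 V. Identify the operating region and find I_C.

Assume active. Base-emitter loop: I_B = (V_BB − V_BE)/R_B = (8.2 − 0.7)/470 = 0.016 mA.
I_C = β·I_B = 50×0.016 = 0.798 mA.
V_CE = V_CC − I_C·R_C = 12 − 0.798×2.2 = 10.2 V > V_CE(sat), so the active-region assumption holds.

active; I_C ≈ 0.8 mA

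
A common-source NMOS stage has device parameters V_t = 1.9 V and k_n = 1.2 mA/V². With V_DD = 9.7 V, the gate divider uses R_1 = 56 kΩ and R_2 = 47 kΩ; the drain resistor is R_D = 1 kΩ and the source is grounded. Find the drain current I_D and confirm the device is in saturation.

I_D ≈ 3.8 mA

V_G = V_DD·R_2/(R_1+R_2) = 9.7×47/103 = 4.43 V. With the source grounded, V_GS = V_G = 4.43 V.
Assume saturation: I_D = (k_n/2)(V_GS − V_t)² = (1.2/2)×(4.43 − 1.9)² = 0.6×2.53² = 3.83 mA.
V_DS = V_DD − I_D·R_D = 9.7 − 3.83×1 = 5.87 V.
Saturation requires V_DS ≥ V_GS − V_t = 2.53 V; 5.87 ≥ 2.53 ✓.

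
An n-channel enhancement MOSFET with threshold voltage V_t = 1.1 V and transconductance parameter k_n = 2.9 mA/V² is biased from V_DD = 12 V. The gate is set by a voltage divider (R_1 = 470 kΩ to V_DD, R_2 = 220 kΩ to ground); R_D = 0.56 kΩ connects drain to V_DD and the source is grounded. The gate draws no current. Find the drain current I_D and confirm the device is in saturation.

I_D ≈ 11 mA

V_G = V_DD·R_2/(R_1+R_2) = 12×220/690 = 3.83 V. With the source grounded, V_GS = V_G = 3.83 V.
Assume saturation: I_D = (k_n/2)(V_GS − V_t)² = (2.9/2)×(3.83 − 1.1)² = 1.45×2.73² = 10.8 mA.
V_DS = V_DD − I_D·R_D = 12 − 10.8×0.56 = 5.97 V.
Saturation requires V_DS ≥ V_GS − V_t = 2.73 V; 5.97 ≥ 2.73 ✓.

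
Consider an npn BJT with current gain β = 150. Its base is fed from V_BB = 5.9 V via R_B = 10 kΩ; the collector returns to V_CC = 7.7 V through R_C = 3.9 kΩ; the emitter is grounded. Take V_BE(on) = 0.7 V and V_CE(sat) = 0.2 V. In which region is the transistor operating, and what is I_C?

saturation; I_C ≈ 1.9 mA

Assume active: I_B = (5.9 − 0.7)/10 = 0.52 mA, giving I_C = β·I_B = 78 mA.
But then V_CE = 7.7 − 78×3.9 = -296 V < V_CE(sat) = 0.2 V — impossible in the active region.
So the transistor is saturated. With V_CE = 0.2 V, I_C = (V_CC − 0.2)/R_C = 7.5/3.9 = 1.92 mA.
Check: β·I_B = 78 mA > I_C = 1.92 mA, confirming saturation.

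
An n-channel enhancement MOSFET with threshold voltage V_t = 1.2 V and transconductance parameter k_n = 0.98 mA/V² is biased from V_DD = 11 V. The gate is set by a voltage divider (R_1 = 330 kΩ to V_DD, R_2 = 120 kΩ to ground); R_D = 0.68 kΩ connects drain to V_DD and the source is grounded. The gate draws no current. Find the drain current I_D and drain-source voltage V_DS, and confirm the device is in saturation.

I_D ≈ 1.5 mA, V_DS ≈ 10 V

V_G = V_DD·R_2/(R_1+R_2) = 11×120/450 = 2.93 V. With the source grounded, V_GS = V_G = 2.93 V.
Assume saturation: I_D = (k_n/2)(V_GS − V_t)² = (0.98/2)×(2.93 − 1.2)² = 0.49×1.73² = 1.47 mA.
V_DS = V_DD − I_D·R_D = 11 − 1.47×0.68 = 10 V.
Saturation requires V_DS ≥ V_GS − V_t = 1.73 V; 10 ≥ 1.73 ✓.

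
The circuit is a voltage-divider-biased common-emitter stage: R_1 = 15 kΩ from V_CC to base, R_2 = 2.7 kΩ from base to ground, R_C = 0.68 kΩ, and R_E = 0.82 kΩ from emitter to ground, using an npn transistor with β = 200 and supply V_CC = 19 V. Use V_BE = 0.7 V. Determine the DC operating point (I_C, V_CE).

Thevenize the base divider: V_Th = V_CC·R_2/(R_1+R_2) = 19×2.7/17.7 = 2.9 V, R_Th = R_1‖R_2 = 2.29 kΩ.
Base-emitter loop: V_Th = I_B·R_Th + V_BE + (β+1)I_B·R_E, so I_B = (2.9 − 0.7) / (2.29 + 201×0.82) = 0.0132 mA.
I_C = β·I_B = 200×0.0132 = 2.63 mA, and I_E = (β+1)I_B = 2.64 mA.
V_CE = V_CC − I_C·R_C − I_E·R_E = 19 − 2.63×0.68 − 2.64×0.82 = 15 V.
V_CE = 15 V > 0.2 V confirms active-region operation.

I_C ≈ 2.6 mA, V_CE ≈ 15 V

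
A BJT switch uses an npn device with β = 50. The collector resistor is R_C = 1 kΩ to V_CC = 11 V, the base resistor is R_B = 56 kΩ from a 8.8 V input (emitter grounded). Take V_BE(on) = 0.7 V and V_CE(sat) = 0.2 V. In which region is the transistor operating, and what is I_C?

active; I_C ≈ 7.2 mA

Assume active. Base-emitter loop: I_B = (V_BB − V_BE)/R_B = (8.8 − 0.7)/56 = 0.145 mA.
I_C = β·I_B = 50×0.145 = 7.23 mA.
V_CE = V_CC − I_C·R_C = 11 − 7.23×1 = 3.77 V > V_CE(sat), so the active-region assumption holds.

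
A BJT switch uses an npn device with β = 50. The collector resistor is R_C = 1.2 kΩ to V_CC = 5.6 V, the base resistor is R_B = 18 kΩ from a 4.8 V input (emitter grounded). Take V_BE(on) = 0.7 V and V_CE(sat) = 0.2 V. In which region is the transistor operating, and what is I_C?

Assume active: I_B = (4.8 − 0.7)/18 = 0.228 mA, giving I_C = β·I_B = 11.4 mA.
But then V_CE = 5.6 − 11.4×1.2 = -8.07 V < V_CE(sat) = 0.2 V — impossible in the active region.
So the transistor is saturated. With V_CE = 0.2 V, I_C = (V_CC − 0.2)/R_C = 5.4/1.2 = 4.5 mA.
Check: β·I_B = 11.4 mA > I_C = 4.5 mA, confirming saturation.

saturation; I_C ≈ 4.5 mA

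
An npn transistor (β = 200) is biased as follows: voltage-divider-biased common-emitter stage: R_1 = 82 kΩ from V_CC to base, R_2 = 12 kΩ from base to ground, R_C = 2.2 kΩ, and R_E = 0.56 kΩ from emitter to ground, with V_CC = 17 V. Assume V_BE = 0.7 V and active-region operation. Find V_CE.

Thevenize the base divider: V_Th = V_CC·R_2/(R_1+R_2) = 17×12/94 = 2.17 V, R_Th = R_1‖R_2 = 10.5 kΩ.
Base-emitter loop: V_Th = I_B·R_Th + V_BE + (β+1)I_B·R_E, so I_B = (2.17 − 0.7) / (10.5 + 201×0.56) = 0.012 mA.
I_C = β·I_B = 200×0.012 = 2.39 mA, and I_E = (β+1)I_B = 2.4 mA.
V_CE = V_CC − I_C·R_C − I_E·R_E = 17 − 2.39×2.2 − 2.4×0.56 = 10.4 V.
V_CE = 10.4 V > 0.2 V confirms active-region operation.

V_CE ≈ 10 V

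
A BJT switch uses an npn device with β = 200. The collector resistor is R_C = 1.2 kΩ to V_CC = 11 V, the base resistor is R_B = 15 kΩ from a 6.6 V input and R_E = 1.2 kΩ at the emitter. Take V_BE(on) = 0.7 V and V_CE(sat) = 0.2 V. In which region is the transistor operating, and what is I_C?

Assume active: I_B = (6.6 − 0.7)/(15 + 201×1.2) = 0.023 mA, I_C = β·I_B = 4.61 mA.
Then V_CE = 11 − 4.61×1.2 − 4.63×1.2 = -0.0815 V < 0.2 V — the active assumption fails.
Re-solve with V_CE = 0.2 V. KCL at the emitter: V_E/R_E = (V_BB−0.7−V_E)/R_B + (V_CC−0.2−V_E)/R_C, giving V_E = 5.42 V.
I_C = (V_CC − 0.2 − V_E)/R_C = (10.8 − 5.42)/1.2 = 4.48 mA.
Check: I_B = (5.9 − 5.42)/15 = 0.0321 mA, and β·I_B = 6.41 mA > I_C, confirming saturation.

saturation; I_C ≈ 4.5 mA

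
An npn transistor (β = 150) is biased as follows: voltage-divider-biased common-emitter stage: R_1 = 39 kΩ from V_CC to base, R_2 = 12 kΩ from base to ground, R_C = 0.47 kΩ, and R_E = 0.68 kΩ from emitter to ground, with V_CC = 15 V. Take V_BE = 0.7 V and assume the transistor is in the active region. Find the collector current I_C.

I_C ≈ 3.8 mA

Thevenize the base divider: V_Th = V_CC·R_2/(R_1+R_2) = 15×12/51 = 3.53 V, R_Th = R_1‖R_2 = 9.18 kΩ.
Base-emitter loop: V_Th = I_B·R_Th + V_BE + (β+1)I_B·R_E, so I_B = (3.53 − 0.7) / (9.18 + 151×0.68) = 0.0253 mA.
I_C = β·I_B = 150×0.0253 = 3.79 mA, and I_E = (β+1)I_B = 3.82 mA.
V_CE = V_CC − I_C·R_C − I_E·R_E = 15 − 3.79×0.47 − 3.82×0.68 = 10.6 V.
V_CE = 10.6 V > 0.2 V confirms active-region operation.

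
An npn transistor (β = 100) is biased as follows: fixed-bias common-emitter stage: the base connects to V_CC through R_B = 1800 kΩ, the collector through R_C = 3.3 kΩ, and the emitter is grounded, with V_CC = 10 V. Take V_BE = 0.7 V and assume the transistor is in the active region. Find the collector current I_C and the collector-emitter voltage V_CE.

Base loop: V_CC = I_B·R_B + V_BE, so I_B = (10 − 0.7)/1800 kΩ = 0.00517 mA.
In the active region I_C = β·I_B = 100 × 0.00517 = 0.517 mA.
Collector loop: V_CE = V_CC − I_C·R_C = 10 − 0.517×3.3 = 8.29 V.
Since V_CE = 8.29 V > V_CE(sat) ≈ 0.2 V, the transistor is in the active region as assumed.

I_C ≈ 0.52 mA, V_CE ≈ 8.3 V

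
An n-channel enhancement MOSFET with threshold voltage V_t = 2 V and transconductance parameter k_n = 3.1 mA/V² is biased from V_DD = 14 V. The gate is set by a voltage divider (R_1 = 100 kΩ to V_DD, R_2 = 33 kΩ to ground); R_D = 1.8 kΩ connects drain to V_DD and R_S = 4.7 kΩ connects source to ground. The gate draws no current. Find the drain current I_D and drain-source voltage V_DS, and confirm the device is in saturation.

V_G = V_DD·R_2/(R_1+R_2) = 14×33/133 = 3.47 V.
Assume saturation: I_D = (k_n/2)(V_GS − V_t)² with V_GS = V_G − I_D·R_S = 3.47 − 4.7·I_D.
Substituting gives 34.2·I_D² − 22.5·I_D + 3.37 = 0, with roots I_D = 0.231 or 0.425 mA.
The root I_D = 0.425 mA gives V_GS = 1.48 V ≤ V_t, so take I_D = 0.231 mA.
Then V_GS = 2.39 V and V_DS = V_DD − I_D(R_D+R_S) = 14 − 0.231×6.5 = 12.5 V.
Saturation requires V_DS ≥ V_GS − V_t = 0.386 V; 12.5 ≥ 0.386 ✓.

I_D ≈ 0.23 mA, V_DS ≈ 12 V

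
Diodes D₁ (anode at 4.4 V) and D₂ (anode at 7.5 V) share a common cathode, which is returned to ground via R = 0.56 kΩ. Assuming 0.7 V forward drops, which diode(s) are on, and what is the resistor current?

Assume both conduct. Then node N would need to be at both 4.4−0.7 = 3.7 V and 7.5−0.7 = 6.8 V, which is impossible.
Assume only D₂ conducts: V_N = 7.5 − 0.7 = 6.8 V, so I_R = 6.8/0.56 = 12.1 mA.
Check D₁: its anode-to-cathode voltage is 4.4 − 6.8 = -2.4 V < 0.7 V, so it is off. The assumption is consistent.

Only D₂ conducts; I_R ≈ 12 mA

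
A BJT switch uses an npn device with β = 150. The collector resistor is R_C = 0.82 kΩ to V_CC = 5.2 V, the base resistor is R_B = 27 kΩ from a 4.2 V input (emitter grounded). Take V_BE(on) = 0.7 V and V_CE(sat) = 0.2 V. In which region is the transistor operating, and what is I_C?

saturation; I_C ≈ 6.1 mA

Assume active: I_B = (4.2 − 0.7)/27 = 0.13 mA, giving I_C = β·I_B = 19.4 mA.
But then V_CE = 5.2 − 19.4×0.82 = -10.7 V < V_CE(sat) = 0.2 V — impossible in the active region.
So the transistor is saturated. With V_CE = 0.2 V, I_C = (V_CC − 0.2)/R_C = 5/0.82 = 6.1 mA.
Check: β·I_B = 19.4 mA > I_C = 6.1 mA, confirming saturation.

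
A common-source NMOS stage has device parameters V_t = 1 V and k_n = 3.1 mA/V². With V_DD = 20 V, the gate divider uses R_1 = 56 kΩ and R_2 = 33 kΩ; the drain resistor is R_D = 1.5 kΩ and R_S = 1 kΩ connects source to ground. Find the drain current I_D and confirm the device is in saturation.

I_D ≈ 4.7 mA

V_G = V_DD·R_2/(R_1+R_2) = 20×33/89 = 7.42 V.
Assume saturation: I_D = (k_n/2)(V_GS − V_t)² with V_GS = V_G − I_D·R_S = 7.42 − 1·I_D.
Substituting gives 1.55·I_D² − 20.9·I_D + 63.8 = 0, with roots I_D = 4.68 or 8.8 mA.
The root I_D = 8.8 mA gives V_GS = -1.38 V ≤ V_t, so take I_D = 4.68 mA.
Then V_GS = 2.74 V and V_DS = V_DD − I_D(R_D+R_S) = 20 − 4.68×2.5 = 8.3 V.
Saturation requires V_DS ≥ V_GS − V_t = 1.74 V; 8.3 ≥ 1.74 ✓.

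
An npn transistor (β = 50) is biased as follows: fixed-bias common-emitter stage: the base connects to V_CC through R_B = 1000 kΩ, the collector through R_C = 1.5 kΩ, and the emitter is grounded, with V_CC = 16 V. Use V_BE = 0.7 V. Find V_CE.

V_CE ≈ 15 V

Base loop: V_CC = I_B·R_B + V_BE, so I_B = (16 − 0.7)/1000 kΩ = 0.0153 mA.
In the active region I_C = β·I_B = 50 × 0.0153 = 0.765 mA.
Collector loop: V_CE = V_CC − I_C·R_C = 16 − 0.765×1.5 = 14.9 V.
Since V_CE = 14.9 V > V_CE(sat) ≈ 0.2 V, the transistor is in the active region as assumed.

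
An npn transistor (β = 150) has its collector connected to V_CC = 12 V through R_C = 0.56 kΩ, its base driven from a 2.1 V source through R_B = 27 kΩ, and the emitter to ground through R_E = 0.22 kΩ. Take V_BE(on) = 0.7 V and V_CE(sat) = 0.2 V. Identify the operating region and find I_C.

active; I_C ≈ 3.5 mA

Assume active. Base-emitter loop: I_B = (V_BB − V_BE)/(R_B + (β+1)R_E) = (2.1 − 0.7)/(27 + 151×0.22) = 0.0232 mA.
I_C = β·I_B = 150×0.0232 = 3.49 mA.
V_CE = V_CC − I_C·R_C − I_E·R_E = 12 − 3.49×0.56 − 3.51×0.22 = 9.27 V > V_CE(sat), so the active-region assumption holds.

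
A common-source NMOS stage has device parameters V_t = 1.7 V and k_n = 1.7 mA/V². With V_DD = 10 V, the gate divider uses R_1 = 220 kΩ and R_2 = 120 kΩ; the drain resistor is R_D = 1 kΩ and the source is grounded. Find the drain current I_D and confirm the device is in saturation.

I_D ≈ 2.8 mA

V_G = V_DD·R_2/(R_1+R_2) = 10×120/340 = 3.53 V. With the source grounded, V_GS = V_G = 3.53 V.
Assume saturation: I_D = (k_n/2)(V_GS − V_t)² = (1.7/2)×(3.53 − 1.7)² = 0.85×1.83² = 2.84 mA.
V_DS = V_DD − I_D·R_D = 10 − 2.84×1 = 7.16 V.
Saturation requires V_DS ≥ V_GS − V_t = 1.83 V; 7.16 ≥ 1.83 ✓.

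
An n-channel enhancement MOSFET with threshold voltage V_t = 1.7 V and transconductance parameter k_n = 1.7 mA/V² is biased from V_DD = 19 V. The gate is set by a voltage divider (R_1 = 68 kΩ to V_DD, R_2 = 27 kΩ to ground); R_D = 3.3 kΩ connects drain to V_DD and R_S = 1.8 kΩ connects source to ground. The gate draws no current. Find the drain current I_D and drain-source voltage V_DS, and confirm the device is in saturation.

I_D ≈ 1.4 mA, V_DS ≈ 12 V

V_G = V_DD·R_2/(R_1+R_2) = 19×27/95 = 5.4 V.
Assume saturation: I_D = (k_n/2)(V_GS − V_t)² with V_GS = V_G − I_D·R_S = 5.4 − 1.8·I_D.
Substituting gives 2.75·I_D² − 12.3·I_D + 11.6 = 0, with roots I_D = 1.35 or 3.12 mA.
The root I_D = 3.12 mA gives V_GS = -0.216 V ≤ V_t, so take I_D = 1.35 mA.
Then V_GS = 2.96 V and V_DS = V_DD − I_D(R_D+R_S) = 19 − 1.35×5.1 = 12.1 V.
Saturation requires V_DS ≥ V_GS − V_t = 1.26 V; 12.1 ≥ 1.26 ✓.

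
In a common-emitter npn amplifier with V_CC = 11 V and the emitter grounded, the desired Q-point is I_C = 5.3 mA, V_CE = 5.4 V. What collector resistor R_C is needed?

R_C ≈ 1.1 kΩ

Collector loop: V_CC = I_C·R_C + V_CE.
R_C = (V_CC − V_CE)/I_C = (11 − 5.4)/5.3 = 1.06 kΩ.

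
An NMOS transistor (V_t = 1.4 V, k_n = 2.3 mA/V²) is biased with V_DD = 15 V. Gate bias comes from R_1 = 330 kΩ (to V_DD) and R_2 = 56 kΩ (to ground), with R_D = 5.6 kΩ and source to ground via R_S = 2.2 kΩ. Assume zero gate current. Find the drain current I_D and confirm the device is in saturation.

V_G = V_DD·R_2/(R_1+R_2) = 15×56/386 = 2.18 V.
Assume saturation: I_D = (k_n/2)(V_GS − V_t)² with V_GS = V_G − I_D·R_S = 2.18 − 2.2·I_D.
Substituting gives 5.57·I_D² − 4.93·I_D + 0.693 = 0, with roots I_D = 0.175 or 0.71 mA.
The root I_D = 0.71 mA gives V_GS = 0.614 V ≤ V_t, so take I_D = 0.175 mA.
Then V_GS = 1.79 V and V_DS = V_DD − I_D(R_D+R_S) = 15 − 0.175×7.8 = 13.6 V.
Saturation requires V_DS ≥ V_GS − V_t = 0.39 V; 13.6 ≥ 0.39 ✓.

I_D ≈ 0.18 mA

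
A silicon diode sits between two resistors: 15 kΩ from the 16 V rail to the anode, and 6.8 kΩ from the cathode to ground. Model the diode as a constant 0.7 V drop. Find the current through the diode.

I ≈ 0.7 mA

The two resistors are in series with the diode, so KVL gives 16 = I·15 + 0.7 + I·6.8.
I = (16 − 0.7) / (15 + 6.8) kΩ = 15.3 / 21.8 = 0.702 mA.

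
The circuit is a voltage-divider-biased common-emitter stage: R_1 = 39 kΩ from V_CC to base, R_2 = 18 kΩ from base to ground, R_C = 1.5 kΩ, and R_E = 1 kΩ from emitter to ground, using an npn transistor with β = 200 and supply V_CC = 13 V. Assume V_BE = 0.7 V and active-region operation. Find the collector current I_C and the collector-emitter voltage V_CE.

I_C ≈ 3.2 mA, V_CE ≈ 5 V

Thevenize the base divider: V_Th = V_CC·R_2/(R_1+R_2) = 13×18/57 = 4.11 V, R_Th = R_1‖R_2 = 12.3 kΩ.
Base-emitter loop: V_Th = I_B·R_Th + V_BE + (β+1)I_B·R_E, so I_B = (4.11 − 0.7) / (12.3 + 201×1) = 0.016 mA.
I_C = β·I_B = 200×0.016 = 3.19 mA, and I_E = (β+1)I_B = 3.21 mA.
V_CE = V_CC − I_C·R_C − I_E·R_E = 13 − 3.19×1.5 − 3.21×1 = 5 V.
V_CE = 5 V > 0.2 V confirms active-region operation.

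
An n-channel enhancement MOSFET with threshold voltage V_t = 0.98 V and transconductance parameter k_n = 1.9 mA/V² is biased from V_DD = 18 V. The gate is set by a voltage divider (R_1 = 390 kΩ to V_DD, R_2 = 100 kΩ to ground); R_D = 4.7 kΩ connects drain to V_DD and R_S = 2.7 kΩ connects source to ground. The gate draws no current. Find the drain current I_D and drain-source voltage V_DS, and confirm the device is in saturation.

I_D ≈ 0.68 mA, V_DS ≈ 13 V

V_G = V_DD·R_2/(R_1+R_2) = 18×100/490 = 3.67 V.
Assume saturation: I_D = (k_n/2)(V_GS − V_t)² with V_GS = V_G − I_D·R_S = 3.67 − 2.7·I_D.
Substituting gives 6.93·I_D² − 14.8·I_D + 6.89 = 0, with roots I_D = 0.683 or 1.46 mA.
The root I_D = 1.46 mA gives V_GS = -0.258 V ≤ V_t, so take I_D = 0.683 mA.
Then V_GS = 1.83 V and V_DS = V_DD − I_D(R_D+R_S) = 18 − 0.683×7.4 = 12.9 V.
Saturation requires V_DS ≥ V_GS − V_t = 0.848 V; 12.9 ≥ 0.848 ✓.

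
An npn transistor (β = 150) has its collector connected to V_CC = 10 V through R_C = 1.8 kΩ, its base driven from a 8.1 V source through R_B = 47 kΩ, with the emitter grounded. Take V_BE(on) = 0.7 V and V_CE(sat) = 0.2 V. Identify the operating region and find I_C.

Assume active: I_B = (8.1 − 0.7)/47 = 0.157 mA, giving I_C = β·I_B = 23.6 mA.
But then V_CE = 10 − 23.6×1.8 = -32.5 V < V_CE(sat) = 0.2 V — impossible in the active region.
So the transistor is saturated. With V_CE = 0.2 V, I_C = (V_CC − 0.2)/R_C = 9.8/1.8 = 5.44 mA.
Check: β·I_B = 23.6 mA > I_C = 5.44 mA, confirming saturation.

saturation; I_C ≈ 5.4 mA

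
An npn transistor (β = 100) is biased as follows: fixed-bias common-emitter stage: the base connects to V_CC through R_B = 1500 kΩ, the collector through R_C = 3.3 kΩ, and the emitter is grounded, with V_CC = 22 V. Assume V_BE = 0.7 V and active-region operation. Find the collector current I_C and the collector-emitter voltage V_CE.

I_C ≈ 1.4 mA, V_CE ≈ 17 V

Base loop: V_CC = I_B·R_B + V_BE, so I_B = (22 − 0.7)/1500 kΩ = 0.0142 mA.
In the active region I_C = β·I_B = 100 × 0.0142 = 1.42 mA.
Collector loop: V_CE = V_CC − I_C·R_C = 22 − 1.42×3.3 = 17.3 V.
Since V_CE = 17.3 V > V_CE(sat) ≈ 0.2 V, the transistor is in the active region as assumed.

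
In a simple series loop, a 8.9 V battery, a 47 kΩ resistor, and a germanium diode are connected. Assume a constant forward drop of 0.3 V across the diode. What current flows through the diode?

KVL around the loop: 8.9 = V_D + I·R = 0.3 + I × 47 kΩ.
So I = (8.9 − 0.3) / 47 kΩ = 8.6 / 47 = 0.183 mA.

I ≈ 0.18 mA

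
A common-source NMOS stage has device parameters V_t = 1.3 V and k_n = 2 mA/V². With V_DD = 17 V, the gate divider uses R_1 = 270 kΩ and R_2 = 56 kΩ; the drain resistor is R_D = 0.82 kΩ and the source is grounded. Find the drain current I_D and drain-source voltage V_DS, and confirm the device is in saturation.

I_D ≈ 2.6 mA, V_DS ≈ 15 V

V_G = V_DD·R_2/(R_1+R_2) = 17×56/326 = 2.92 V. With the source grounded, V_GS = V_G = 2.92 V.
Assume saturation: I_D = (k_n/2)(V_GS − V_t)² = (2/2)×(2.92 − 1.3)² = 1×1.62² = 2.63 mA.
V_DS = V_DD − I_D·R_D = 17 − 2.63×0.82 = 14.8 V.
Saturation requires V_DS ≥ V_GS − V_t = 1.62 V; 14.8 ≥ 1.62 ✓.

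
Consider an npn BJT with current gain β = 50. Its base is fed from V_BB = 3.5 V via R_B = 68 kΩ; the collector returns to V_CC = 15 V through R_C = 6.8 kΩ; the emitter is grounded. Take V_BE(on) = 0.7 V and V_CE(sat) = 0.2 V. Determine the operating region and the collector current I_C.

Assume active. Base-emitter loop: I_B = (V_BB − V_BE)/R_B = (3.5 − 0.7)/68 = 0.0412 mA.
I_C = β·I_B = 50×0.0412 = 2.06 mA.
V_CE = V_CC − I_C·R_C = 15 − 2.06×6.8 = 1 V > V_CE(sat), so the active-region assumption holds.

active; I_C ≈ 2.1 mA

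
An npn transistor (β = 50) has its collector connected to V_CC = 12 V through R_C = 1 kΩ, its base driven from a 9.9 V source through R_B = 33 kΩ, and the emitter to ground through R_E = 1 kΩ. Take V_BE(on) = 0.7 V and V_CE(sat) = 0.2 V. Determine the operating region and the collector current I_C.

Assume active. Base-emitter loop: I_B = (V_BB − V_BE)/(R_B + (β+1)R_E) = (9.9 − 0.7)/(33 + 51×1) = 0.11 mA.
I_C = β·I_B = 50×0.11 = 5.48 mA.
V_CE = V_CC − I_C·R_C − I_E·R_E = 12 − 5.48×1 − 5.59×1 = 0.938 V > V_CE(sat), so the active-region assumption holds.

active; I_C ≈ 5.5 mA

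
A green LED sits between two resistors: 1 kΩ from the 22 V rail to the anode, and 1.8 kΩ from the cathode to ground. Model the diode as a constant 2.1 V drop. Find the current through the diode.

I ≈ 7.1 mA

The two resistors are in series with the diode, so KVL gives 22 = I·1 + 2.1 + I·1.8.
I = (22 − 2.1) / (1 + 1.8) kΩ = 19.9 / 2.8 = 7.11 mA.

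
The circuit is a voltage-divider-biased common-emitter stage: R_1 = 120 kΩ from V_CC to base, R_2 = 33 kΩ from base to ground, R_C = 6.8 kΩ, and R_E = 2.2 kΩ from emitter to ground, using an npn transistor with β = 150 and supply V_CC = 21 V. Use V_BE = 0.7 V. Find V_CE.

V_CE ≈ 6.5 V

Thevenize the base divider: V_Th = V_CC·R_2/(R_1+R_2) = 21×33/153 = 4.53 V, R_Th = R_1‖R_2 = 25.9 kΩ.
Base-emitter loop: V_Th = I_B·R_Th + V_BE + (β+1)I_B·R_E, so I_B = (4.53 − 0.7) / (25.9 + 151×2.2) = 0.0107 mA.
I_C = β·I_B = 150×0.0107 = 1.6 mA, and I_E = (β+1)I_B = 1.61 mA.
V_CE = V_CC − I_C·R_C − I_E·R_E = 21 − 1.6×6.8 − 1.61×2.2 = 6.54 V.
V_CE = 6.54 V > 0.2 V confirms active-region operation.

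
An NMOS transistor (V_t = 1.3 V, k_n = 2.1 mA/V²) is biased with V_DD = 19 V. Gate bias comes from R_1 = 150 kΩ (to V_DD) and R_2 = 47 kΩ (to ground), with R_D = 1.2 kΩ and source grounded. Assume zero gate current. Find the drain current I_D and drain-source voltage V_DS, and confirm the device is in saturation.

I_D ≈ 11 mA, V_DS ≈ 5.8 V

V_G = V_DD·R_2/(R_1+R_2) = 19×47/197 = 4.53 V. With the source grounded, V_GS = V_G = 4.53 V.
Assume saturation: I_D = (k_n/2)(V_GS − V_t)² = (2.1/2)×(4.53 − 1.3)² = 1.05×3.23² = 11 mA.
V_DS = V_DD − I_D·R_D = 19 − 11×1.2 = 5.83 V.
Saturation requires V_DS ≥ V_GS − V_t = 3.23 V; 5.83 ≥ 3.23 ✓.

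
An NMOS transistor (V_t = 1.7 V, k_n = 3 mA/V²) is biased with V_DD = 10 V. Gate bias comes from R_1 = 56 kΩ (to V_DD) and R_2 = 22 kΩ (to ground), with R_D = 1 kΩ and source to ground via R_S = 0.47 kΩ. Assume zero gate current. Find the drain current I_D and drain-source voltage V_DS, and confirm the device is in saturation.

V_G = V_DD·R_2/(R_1+R_2) = 10×22/78 = 2.82 V.
Assume saturation: I_D = (k_n/2)(V_GS − V_t)² with V_GS = V_G − I_D·R_S = 2.82 − 0.47·I_D.
Substituting gives 0.331·I_D² − 2.58·I_D + 1.88 = 0, with roots I_D = 0.815 or 6.97 mA.
The root I_D = 6.97 mA gives V_GS = -0.456 V ≤ V_t, so take I_D = 0.815 mA.
Then V_GS = 2.44 V and V_DS = V_DD − I_D(R_D+R_S) = 10 − 0.815×1.47 = 8.8 V.
Saturation requires V_DS ≥ V_GS − V_t = 0.737 V; 8.8 ≥ 0.737 ✓.

I_D ≈ 0.82 mA, V_DS ≈ 8.8 V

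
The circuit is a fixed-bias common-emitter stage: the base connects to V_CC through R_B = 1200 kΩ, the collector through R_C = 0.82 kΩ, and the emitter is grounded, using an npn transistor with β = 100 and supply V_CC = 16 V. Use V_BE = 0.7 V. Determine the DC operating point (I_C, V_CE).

I_C ≈ 1.3 mA, V_CE ≈ 15 V

Base loop: V_CC = I_B·R_B + V_BE, so I_B = (16 − 0.7)/1200 kΩ = 0.0128 mA.
In the active region I_C = β·I_B = 100 × 0.0128 = 1.28 mA.
Collector loop: V_CE = V_CC − I_C·R_C = 16 − 1.28×0.82 = 15 V.
Since V_CE = 15 V > V_CE(sat) ≈ 0.2 V, the transistor is in the active region as assumed.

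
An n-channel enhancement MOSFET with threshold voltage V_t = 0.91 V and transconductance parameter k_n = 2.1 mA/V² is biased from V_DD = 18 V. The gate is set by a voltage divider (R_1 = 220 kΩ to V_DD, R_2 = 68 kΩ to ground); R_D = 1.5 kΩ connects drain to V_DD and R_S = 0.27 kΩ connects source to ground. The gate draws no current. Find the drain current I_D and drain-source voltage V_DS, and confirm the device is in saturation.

I_D ≈ 4.6 mA, V_DS ≈ 9.8 V

V_G = V_DD·R_2/(R_1+R_2) = 18×68/288 = 4.25 V.
Assume saturation: I_D = (k_n/2)(V_GS − V_t)² with V_GS = V_G − I_D·R_S = 4.25 − 0.27·I_D.
Substituting gives 0.0765·I_D² − 2.89·I_D + 11.7 = 0, with roots I_D = 4.61 or 33.2 mA.
The root I_D = 33.2 mA gives V_GS = -4.71 V ≤ V_t, so take I_D = 4.61 mA.
Then V_GS = 3.01 V and V_DS = V_DD − I_D(R_D+R_S) = 18 − 4.61×1.77 = 9.84 V.
Saturation requires V_DS ≥ V_GS − V_t = 2.1 V; 9.84 ≥ 2.1 ✓.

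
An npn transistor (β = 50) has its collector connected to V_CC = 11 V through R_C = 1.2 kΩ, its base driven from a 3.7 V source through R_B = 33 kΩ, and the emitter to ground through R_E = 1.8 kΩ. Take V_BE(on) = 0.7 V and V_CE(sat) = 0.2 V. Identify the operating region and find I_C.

active; I_C ≈ 1.2 mA

Assume active. Base-emitter loop: I_B = (V_BB − V_BE)/(R_B + (β+1)R_E) = (3.7 − 0.7)/(33 + 51×1.8) = 0.024 mA.
I_C = β·I_B = 50×0.024 = 1.2 mA.
V_CE = V_CC − I_C·R_C − I_E·R_E = 11 − 1.2×1.2 − 1.23×1.8 = 7.35 V > V_CE(sat), so the active-region assumption holds.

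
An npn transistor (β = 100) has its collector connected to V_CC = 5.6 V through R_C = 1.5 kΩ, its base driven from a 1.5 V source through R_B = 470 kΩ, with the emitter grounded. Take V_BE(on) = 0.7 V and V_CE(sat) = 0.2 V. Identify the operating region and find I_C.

Assume active. Base-emitter loop: I_B = (V_BB − V_BE)/R_B = (1.5 − 0.7)/470 = 0.0017 mA.
I_C = β·I_B = 100×0.0017 = 0.17 mA.
V_CE = V_CC − I_C·R_C = 5.6 − 0.17×1.5 = 5.34 V > V_CE(sat), so the active-region assumption holds.

active; I_C ≈ 0.17 mA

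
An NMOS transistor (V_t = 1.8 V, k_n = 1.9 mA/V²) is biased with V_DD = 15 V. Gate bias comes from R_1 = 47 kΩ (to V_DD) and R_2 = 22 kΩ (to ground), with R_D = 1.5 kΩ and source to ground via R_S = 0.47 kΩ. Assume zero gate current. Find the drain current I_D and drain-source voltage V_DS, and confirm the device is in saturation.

V_G = V_DD·R_2/(R_1+R_2) = 15×22/69 = 4.78 V.
Assume saturation: I_D = (k_n/2)(V_GS − V_t)² with V_GS = V_G − I_D·R_S = 4.78 − 0.47·I_D.
Substituting gives 0.21·I_D² − 3.66·I_D + 8.45 = 0, with roots I_D = 2.74 or 14.7 mA.
The root I_D = 14.7 mA gives V_GS = -2.14 V ≤ V_t, so take I_D = 2.74 mA.
Then V_GS = 3.5 V and V_DS = V_DD − I_D(R_D+R_S) = 15 − 2.74×1.97 = 9.61 V.
Saturation requires V_DS ≥ V_GS − V_t = 1.7 V; 9.61 ≥ 1.7 ✓.

I_D ≈ 2.7 mA, V_DS ≈ 9.6 V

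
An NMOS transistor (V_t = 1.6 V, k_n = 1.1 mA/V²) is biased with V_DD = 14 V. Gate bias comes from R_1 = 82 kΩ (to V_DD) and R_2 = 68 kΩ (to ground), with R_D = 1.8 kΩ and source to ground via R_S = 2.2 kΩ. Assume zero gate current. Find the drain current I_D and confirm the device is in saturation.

V_G = V_DD·R_2/(R_1+R_2) = 14×68/150 = 6.35 V.
Assume saturation: I_D = (k_n/2)(V_GS − V_t)² with V_GS = V_G − I_D·R_S = 6.35 − 2.2·I_D.
Substituting gives 2.66·I_D² − 12.5·I_D + 12.4 = 0, with roots I_D = 1.43 or 3.27 mA.
The root I_D = 3.27 mA gives V_GS = -0.836 V ≤ V_t, so take I_D = 1.43 mA.
Then V_GS = 3.21 V and V_DS = V_DD − I_D(R_D+R_S) = 14 − 1.43×4 = 8.3 V.
Saturation requires V_DS ≥ V_GS − V_t = 1.61 V; 8.3 ≥ 1.61 ✓.

I_D ≈ 1.4 mA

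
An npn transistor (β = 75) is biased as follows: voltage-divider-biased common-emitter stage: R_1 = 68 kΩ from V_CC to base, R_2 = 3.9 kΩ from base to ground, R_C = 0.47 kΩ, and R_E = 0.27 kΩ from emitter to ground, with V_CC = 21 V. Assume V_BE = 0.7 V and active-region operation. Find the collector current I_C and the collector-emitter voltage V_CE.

I_C ≈ 1.4 mA, V_CE ≈ 20 V

Thevenize the base divider: V_Th = V_CC·R_2/(R_1+R_2) = 21×3.9/71.9 = 1.14 V, R_Th = R_1‖R_2 = 3.69 kΩ.
Base-emitter loop: V_Th = I_B·R_Th + V_BE + (β+1)I_B·R_E, so I_B = (1.14 − 0.7) / (3.69 + 76×0.27) = 0.0181 mA.
I_C = β·I_B = 75×0.0181 = 1.36 mA, and I_E = (β+1)I_B = 1.38 mA.
V_CE = V_CC − I_C·R_C − I_E·R_E = 21 − 1.36×0.47 − 1.38×0.27 = 20 V.
V_CE = 20 V > 0.2 V confirms active-region operation.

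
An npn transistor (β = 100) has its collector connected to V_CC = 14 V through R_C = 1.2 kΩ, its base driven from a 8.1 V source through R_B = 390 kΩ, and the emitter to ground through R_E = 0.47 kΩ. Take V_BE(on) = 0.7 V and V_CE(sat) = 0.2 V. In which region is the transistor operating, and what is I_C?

active; I_C ≈ 1.7 mA

Assume active. Base-emitter loop: I_B = (V_BB − V_BE)/(R_B + (β+1)R_E) = (8.1 − 0.7)/(390 + 101×0.47) = 0.0169 mA.
I_C = β·I_B = 100×0.0169 = 1.69 mA.
V_CE = V_CC − I_C·R_C − I_E·R_E = 14 − 1.69×1.2 − 1.71×0.47 = 11.2 V > V_CE(sat), so the active-region assumption holds.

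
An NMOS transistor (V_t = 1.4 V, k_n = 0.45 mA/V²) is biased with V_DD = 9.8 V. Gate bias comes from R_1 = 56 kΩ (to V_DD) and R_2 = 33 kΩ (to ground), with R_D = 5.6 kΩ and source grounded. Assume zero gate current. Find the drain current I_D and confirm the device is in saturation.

I_D ≈ 1.1 mA

V_G = V_DD·R_2/(R_1+R_2) = 9.8×33/89 = 3.63 V. With the source grounded, V_GS = V_G = 3.63 V.
Assume saturation: I_D = (k_n/2)(V_GS − V_t)² = (0.45/2)×(3.63 − 1.4)² = 0.225×2.23² = 1.12 mA.
V_DS = V_DD − I_D·R_D = 9.8 − 1.12×5.6 = 3.51 V.
Saturation requires V_DS ≥ V_GS − V_t = 2.23 V; 3.51 ≥ 2.23 ✓.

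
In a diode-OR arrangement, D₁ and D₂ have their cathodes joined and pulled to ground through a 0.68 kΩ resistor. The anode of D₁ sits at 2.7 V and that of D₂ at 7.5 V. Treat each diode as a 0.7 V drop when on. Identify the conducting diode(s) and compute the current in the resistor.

Only D₂ conducts; I_R ≈ 10 mA

Assume both conduct. Then node N would need to be at both 2.7−0.7 = 2 V and 7.5−0.7 = 6.8 V, which is impossible.
Assume only D₂ conducts: V_N = 7.5 − 0.7 = 6.8 V, so I_R = 6.8/0.68 = 10 mA.
Check D₁: its anode-to-cathode voltage is 2.7 − 6.8 = -4.1 V < 0.7 V, so it is off. The assumption is consistent.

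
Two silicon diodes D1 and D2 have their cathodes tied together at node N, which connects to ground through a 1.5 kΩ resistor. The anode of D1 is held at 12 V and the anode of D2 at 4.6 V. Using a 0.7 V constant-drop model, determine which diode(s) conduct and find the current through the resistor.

Only D1 conducts; I_R ≈ 7.5 mA

Assume both conduct. Then node N would need to be at both 12−0.7 = 11.3 V and 4.6−0.7 = 3.9 V, which is impossible.
Assume only D1 conducts: V_N = 12 − 0.7 = 11.3 V, so I_R = 11.3/1.5 = 7.53 mA.
Check D2: its anode-to-cathode voltage is 4.6 − 11.3 = -6.7 V < 0.7 V, so it is off. The assumption is consistent.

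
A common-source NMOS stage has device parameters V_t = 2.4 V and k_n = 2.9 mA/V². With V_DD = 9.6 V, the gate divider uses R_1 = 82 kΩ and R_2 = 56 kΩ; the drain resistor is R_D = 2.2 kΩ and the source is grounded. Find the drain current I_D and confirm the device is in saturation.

V_G = V_DD·R_2/(R_1+R_2) = 9.6×56/138 = 3.9 V. With the source grounded, V_GS = V_G = 3.9 V.
Assume saturation: I_D = (k_n/2)(V_GS − V_t)² = (2.9/2)×(3.9 − 2.4)² = 1.45×1.5² = 3.24 mA.
V_DS = V_DD − I_D·R_D = 9.6 − 3.24×2.2 = 2.46 V.
Saturation requires V_DS ≥ V_GS − V_t = 1.5 V; 2.46 ≥ 1.5 ✓.

I_D ≈ 3.2 mA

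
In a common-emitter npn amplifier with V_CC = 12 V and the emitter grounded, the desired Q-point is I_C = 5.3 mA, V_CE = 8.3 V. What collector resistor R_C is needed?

R_C ≈ 0.7 kΩ

Collector loop: V_CC = I_C·R_C + V_CE.
R_C = (V_CC − V_CE)/I_C = (12 − 8.3)/5.3 = 0.698 kΩ.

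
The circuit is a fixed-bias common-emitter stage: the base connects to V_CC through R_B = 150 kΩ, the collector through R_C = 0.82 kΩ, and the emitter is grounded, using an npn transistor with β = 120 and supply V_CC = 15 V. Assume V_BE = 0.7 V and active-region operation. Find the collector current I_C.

I_C ≈ 11 mA

Base loop: V_CC = I_B·R_B + V_BE, so I_B = (15 − 0.7)/150 kΩ = 0.0953 mA.
In the active region I_C = β·I_B = 120 × 0.0953 = 11.4 mA.
Collector loop: V_CE = V_CC − I_C·R_C = 15 − 11.4×0.82 = 5.62 V.
Since V_CE = 5.62 V > V_CE(sat) ≈ 0.2 V, the transistor is in the active region as assumed.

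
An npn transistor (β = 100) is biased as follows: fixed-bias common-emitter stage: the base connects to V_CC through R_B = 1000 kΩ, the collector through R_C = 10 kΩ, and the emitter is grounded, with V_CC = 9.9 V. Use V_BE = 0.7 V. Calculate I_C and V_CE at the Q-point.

Base loop: V_CC = I_B·R_B + V_BE, so I_B = (9.9 − 0.7)/1000 kΩ = 0.0092 mA.
In the active region I_C = β·I_B = 100 × 0.0092 = 0.92 mA.
Collector loop: V_CE = V_CC − I_C·R_C = 9.9 − 0.92×10 = 0.7 V.
Since V_CE = 0.7 V > V_CE(sat) ≈ 0.2 V, the transistor is in the active region as assumed.

I_C ≈ 0.92 mA, V_CE ≈ 0.7 V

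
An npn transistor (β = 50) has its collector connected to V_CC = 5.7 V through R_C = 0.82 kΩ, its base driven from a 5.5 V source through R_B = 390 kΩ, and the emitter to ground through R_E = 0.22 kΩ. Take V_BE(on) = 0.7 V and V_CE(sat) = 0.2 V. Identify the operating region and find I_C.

Assume active. Base-emitter loop: I_B = (V_BB − V_BE)/(R_B + (β+1)R_E) = (5.5 − 0.7)/(390 + 51×0.22) = 0.012 mA.
I_C = β·I_B = 50×0.012 = 0.598 mA.
V_CE = V_CC − I_C·R_C − I_E·R_E = 5.7 − 0.598×0.82 − 0.61×0.22 = 5.08 V > V_CE(sat), so the active-region assumption holds.

active; I_C ≈ 0.6 mA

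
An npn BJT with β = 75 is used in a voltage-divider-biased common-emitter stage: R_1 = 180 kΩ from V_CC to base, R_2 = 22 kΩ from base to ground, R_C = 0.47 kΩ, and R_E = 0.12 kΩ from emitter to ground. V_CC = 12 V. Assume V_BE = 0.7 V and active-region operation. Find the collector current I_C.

Thevenize the base divider: V_Th = V_CC·R_2/(R_1+R_2) = 12×22/202 = 1.31 V, R_Th = R_1‖R_2 = 19.6 kΩ.
Base-emitter loop: V_Th = I_B·R_Th + V_BE + (β+1)I_B·R_E, so I_B = (1.31 − 0.7) / (19.6 + 76×0.12) = 0.0211 mA.
I_C = β·I_B = 75×0.0211 = 1.58 mA, and I_E = (β+1)I_B = 1.61 mA.
V_CE = V_CC − I_C·R_C − I_E·R_E = 12 − 1.58×0.47 − 1.61×0.12 = 11.1 V.
V_CE = 11.1 V > 0.2 V confirms active-region operation.

I_C ≈ 1.6 mA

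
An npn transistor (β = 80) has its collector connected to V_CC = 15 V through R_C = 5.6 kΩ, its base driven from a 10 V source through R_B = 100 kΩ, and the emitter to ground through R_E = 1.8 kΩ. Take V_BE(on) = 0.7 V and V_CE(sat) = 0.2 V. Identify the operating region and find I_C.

Assume active: I_B = (10 − 0.7)/(100 + 81×1.8) = 0.0378 mA, I_C = β·I_B = 3.03 mA.
Then V_CE = 15 − 3.03×5.6 − 3.06×1.8 = -7.47 V < 0.2 V — the active assumption fails.
Re-solve with V_CE = 0.2 V. KCL at the emitter: V_E/R_E = (V_BB−0.7−V_E)/R_B + (V_CC−0.2−V_E)/R_C, giving V_E = 3.68 V.
I_C = (V_CC − 0.2 − V_E)/R_C = (14.8 − 3.68)/5.6 = 1.99 mA.
Check: I_B = (9.3 − 3.68)/100 = 0.0562 mA, and β·I_B = 4.5 mA > I_C, confirming saturation.

saturation; I_C ≈ 2 mA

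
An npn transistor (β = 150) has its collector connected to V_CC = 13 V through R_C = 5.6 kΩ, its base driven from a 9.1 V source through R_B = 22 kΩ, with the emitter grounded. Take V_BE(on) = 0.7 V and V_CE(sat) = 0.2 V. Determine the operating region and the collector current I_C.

Assume active: I_B = (9.1 − 0.7)/22 = 0.382 mA, giving I_C = β·I_B = 57.3 mA.
But then V_CE = 13 − 57.3×5.6 = -308 V < V_CE(sat) = 0.2 V — impossible in the active region.
So the transistor is saturated. With V_CE = 0.2 V, I_C = (V_CC − 0.2)/R_C = 12.8/5.6 = 2.29 mA.
Check: β·I_B = 57.3 mA > I_C = 2.29 mA, confirming saturation.

saturation; I_C ≈ 2.3 mA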